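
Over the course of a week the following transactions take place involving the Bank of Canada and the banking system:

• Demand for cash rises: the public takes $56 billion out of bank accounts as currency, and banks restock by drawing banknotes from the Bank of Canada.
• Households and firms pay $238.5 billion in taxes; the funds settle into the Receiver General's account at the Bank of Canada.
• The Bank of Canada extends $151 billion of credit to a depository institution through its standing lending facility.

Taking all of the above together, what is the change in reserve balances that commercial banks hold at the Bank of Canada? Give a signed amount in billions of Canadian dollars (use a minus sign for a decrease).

Bank of Canada balance sheet:
  Assets:      Loans to banks +$151B
  Liabilities: Bank reserves −$143.5B, Currency in circulation +$56B, Government deposits +$238.5B
So the change in reserve balances that commercial banks hold at the Bank of Canada is -$143.5 billion.

-$143.5 billion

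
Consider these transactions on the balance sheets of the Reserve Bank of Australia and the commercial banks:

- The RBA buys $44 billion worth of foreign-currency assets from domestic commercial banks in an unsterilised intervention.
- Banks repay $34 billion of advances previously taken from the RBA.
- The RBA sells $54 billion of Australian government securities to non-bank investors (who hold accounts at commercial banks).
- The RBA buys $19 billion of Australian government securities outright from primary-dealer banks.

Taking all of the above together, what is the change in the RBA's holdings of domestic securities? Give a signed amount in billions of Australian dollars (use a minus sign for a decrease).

FX purchase $44 billion: the RBA's securities portfolio is untouched → 0.
Discount-window repayment $34 billion: the RBA's securities portfolio is untouched → 0.
Asset sale (to non-banks) $54 billion: securities removed from the RBA's portfolio → −$54B.
OMO purchase (from banks) $19 billion: securities added to the RBA's portfolio → +$19B.
Net: 0 + 0 − 54 + 19 = -$35 billion.

-$35 billion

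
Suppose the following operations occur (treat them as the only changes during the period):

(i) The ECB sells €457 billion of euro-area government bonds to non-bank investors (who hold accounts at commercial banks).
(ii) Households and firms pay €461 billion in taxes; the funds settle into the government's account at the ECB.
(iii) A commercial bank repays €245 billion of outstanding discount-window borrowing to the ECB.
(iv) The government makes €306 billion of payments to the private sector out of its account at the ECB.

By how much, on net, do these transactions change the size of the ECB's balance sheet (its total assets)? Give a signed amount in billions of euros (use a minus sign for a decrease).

-€702 billion

Asset sale (to non-banks) €457 billion: an ECB asset is shed → −€457B.
Government account inflow €461 billion: only the composition of liabilities changes → 0.
Discount-window repayment €245 billion: an ECB asset is shed → −€245B.
Government spending €306 billion: only the composition of liabilities changes → 0.
Net: −457 + 0 − 245 + 0 = -€702 billion.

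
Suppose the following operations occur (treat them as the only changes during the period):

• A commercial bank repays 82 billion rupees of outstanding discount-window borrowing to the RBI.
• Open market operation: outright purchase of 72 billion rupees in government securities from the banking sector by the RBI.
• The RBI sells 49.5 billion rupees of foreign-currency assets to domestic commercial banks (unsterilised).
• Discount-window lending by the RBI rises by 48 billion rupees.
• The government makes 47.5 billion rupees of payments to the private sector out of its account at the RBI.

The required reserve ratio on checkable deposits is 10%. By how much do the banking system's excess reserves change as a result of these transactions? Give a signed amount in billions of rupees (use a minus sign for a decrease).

+31.25 billion

Discount-window repayment 82 billion rupees: reserves −82B, deposits 0.
OMO purchase (from banks) 72 billion rupees: reserves +72B, deposits 0.
FX sale 49.5 billion rupees: reserves −49.5B, deposits 0.
Discount-window loan 48 billion rupees: reserves +48B, deposits 0.
Government spending 47.5 billion rupees: reserves +47.5B, deposits +47.5B.
Totals: Δreserves = +36B, Δdeposits = +47.5B.
Δrequired reserves = 10% × +47.5B = +4.75B.
Δexcess reserves = Δreserves − Δrequired = +36B − (+4.75B) = +31.25 billion.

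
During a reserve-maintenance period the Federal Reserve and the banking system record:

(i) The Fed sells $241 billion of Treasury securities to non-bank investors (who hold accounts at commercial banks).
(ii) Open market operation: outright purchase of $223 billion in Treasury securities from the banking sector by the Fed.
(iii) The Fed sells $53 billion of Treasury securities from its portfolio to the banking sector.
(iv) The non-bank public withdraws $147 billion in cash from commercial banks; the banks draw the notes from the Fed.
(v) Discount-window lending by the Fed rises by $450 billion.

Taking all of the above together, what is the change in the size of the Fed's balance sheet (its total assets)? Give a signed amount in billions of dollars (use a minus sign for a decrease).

Fed balance sheet:
  Assets:      Securities −$71B, Loans to banks +$450B
  Liabilities: Bank reserves +$232B, Currency in circulation +$147B
Change in total Fed assets = +$379 billion.

+$379 billion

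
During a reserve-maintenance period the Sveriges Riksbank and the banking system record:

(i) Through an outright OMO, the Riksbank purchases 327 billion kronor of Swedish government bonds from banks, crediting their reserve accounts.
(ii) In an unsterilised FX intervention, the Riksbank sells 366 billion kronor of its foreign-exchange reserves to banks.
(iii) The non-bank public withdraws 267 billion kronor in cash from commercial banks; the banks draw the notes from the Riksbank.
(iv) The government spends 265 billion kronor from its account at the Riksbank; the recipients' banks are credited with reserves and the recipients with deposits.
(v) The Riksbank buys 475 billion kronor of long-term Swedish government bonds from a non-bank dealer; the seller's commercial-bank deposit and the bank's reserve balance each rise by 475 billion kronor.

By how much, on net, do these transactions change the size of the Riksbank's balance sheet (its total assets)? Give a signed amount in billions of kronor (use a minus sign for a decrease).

+436 billion

Riksbank balance sheet:
  Assets:      Securities +802B, Foreign assets −366B
  Liabilities: Bank reserves +434B, Currency in circulation +267B, Government deposits −265B
Change in total Riksbank assets = +436 billion.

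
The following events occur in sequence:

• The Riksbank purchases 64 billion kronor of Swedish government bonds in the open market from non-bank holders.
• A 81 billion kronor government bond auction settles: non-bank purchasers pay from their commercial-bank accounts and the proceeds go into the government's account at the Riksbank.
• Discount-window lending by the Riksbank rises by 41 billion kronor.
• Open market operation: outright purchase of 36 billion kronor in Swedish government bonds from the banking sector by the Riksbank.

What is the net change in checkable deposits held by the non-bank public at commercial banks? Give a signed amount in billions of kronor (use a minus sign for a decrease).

Riksbank balance sheet:
  Assets:      Securities +100B, Loans to banks +41B
  Liabilities: Bank reserves +60B, Government deposits +81B
Commercial banking system:
  Assets:      Reserves at CB +60B, Securities −36B
  Liabilities: Checkable deposits −17B, Borrowings from CB +41B
So the change in checkable deposits held by the non-bank public at commercial banks is -17 billion.

-17 billion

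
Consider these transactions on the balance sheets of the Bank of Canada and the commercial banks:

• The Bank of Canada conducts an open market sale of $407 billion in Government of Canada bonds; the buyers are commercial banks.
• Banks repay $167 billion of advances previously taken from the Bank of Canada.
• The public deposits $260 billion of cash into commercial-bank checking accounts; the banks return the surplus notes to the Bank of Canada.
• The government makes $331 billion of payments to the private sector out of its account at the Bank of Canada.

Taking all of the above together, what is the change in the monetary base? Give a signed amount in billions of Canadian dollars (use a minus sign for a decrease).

Bank of Canada balance sheet:
  Assets:      Securities −$407B, Loans to banks −$167B
  Liabilities: Bank reserves +$17B, Currency in circulation −$260B, Government deposits −$331B
Monetary base = currency + reserves: −$260B + (+$17B) = -$243 billion.

-$243 billion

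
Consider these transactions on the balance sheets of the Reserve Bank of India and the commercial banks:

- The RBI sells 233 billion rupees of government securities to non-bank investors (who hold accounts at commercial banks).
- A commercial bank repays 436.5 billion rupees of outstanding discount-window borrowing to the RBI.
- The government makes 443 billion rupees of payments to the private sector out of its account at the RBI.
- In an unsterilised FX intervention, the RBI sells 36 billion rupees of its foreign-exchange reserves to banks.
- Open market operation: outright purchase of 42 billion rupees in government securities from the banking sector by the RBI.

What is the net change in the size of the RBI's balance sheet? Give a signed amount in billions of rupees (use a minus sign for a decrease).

RBI balance sheet:
  Assets:      Securities −191B, Loans to banks −436.5B, Foreign assets −36B
  Liabilities: Bank reserves −220.5B, Government deposits −443B
Change in total RBI assets = -663.5 billion.

-663.5 billion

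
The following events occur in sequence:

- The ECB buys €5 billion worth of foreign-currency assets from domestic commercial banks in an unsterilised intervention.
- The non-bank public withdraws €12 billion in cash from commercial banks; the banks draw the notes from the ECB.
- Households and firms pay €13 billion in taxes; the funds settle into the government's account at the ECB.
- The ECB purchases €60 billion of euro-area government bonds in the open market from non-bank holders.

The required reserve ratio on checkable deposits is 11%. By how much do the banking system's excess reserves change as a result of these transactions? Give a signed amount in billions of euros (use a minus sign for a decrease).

FX purchase €5 billion: reserves +€5B, deposits 0.
Currency withdrawal €12 billion: reserves −€12B, deposits −€12B.
Government account inflow €13 billion: reserves −€13B, deposits −€13B.
Asset purchase (from non-banks) €60 billion: reserves +€60B, deposits +€60B.
Totals: Δreserves = +€40B, Δdeposits = +€35B.
Δrequired reserves = 11% × +€35B = +€3.85B.
Δexcess reserves = Δreserves − Δrequired = +€40B − (+€3.85B) = +€36.15 billion.

+€36.15 billion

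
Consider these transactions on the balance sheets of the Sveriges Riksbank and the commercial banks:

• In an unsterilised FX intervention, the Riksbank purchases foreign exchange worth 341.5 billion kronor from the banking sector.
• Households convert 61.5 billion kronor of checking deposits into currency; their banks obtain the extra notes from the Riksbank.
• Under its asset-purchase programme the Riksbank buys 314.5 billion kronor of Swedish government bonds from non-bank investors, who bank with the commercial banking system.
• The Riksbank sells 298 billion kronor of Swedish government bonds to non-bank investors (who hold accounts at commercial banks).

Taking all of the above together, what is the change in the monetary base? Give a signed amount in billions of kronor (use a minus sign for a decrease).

+358 billion

Riksbank balance sheet:
  Assets:      Securities +16.5B, Foreign assets +341.5B
  Liabilities: Bank reserves +296.5B, Currency in circulation +61.5B
Monetary base = currency + reserves: +61.5B + (+296.5B) = +358 billion.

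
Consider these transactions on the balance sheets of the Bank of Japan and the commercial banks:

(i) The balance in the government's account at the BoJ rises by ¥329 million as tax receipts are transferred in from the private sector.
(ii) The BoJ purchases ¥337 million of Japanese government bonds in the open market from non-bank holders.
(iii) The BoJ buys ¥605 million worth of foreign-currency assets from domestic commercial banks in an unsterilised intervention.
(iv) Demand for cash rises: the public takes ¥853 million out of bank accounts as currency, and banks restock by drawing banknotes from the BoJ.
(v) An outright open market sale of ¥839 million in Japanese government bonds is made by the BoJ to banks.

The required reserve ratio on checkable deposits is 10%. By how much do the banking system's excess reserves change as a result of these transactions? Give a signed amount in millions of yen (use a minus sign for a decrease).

-¥994.5 million

Government account inflow ¥329 million: reserves −¥329M, deposits −¥329M.
Asset purchase (from non-banks) ¥337 million: reserves +¥337M, deposits +¥337M.
FX purchase ¥605 million: reserves +¥605M, deposits 0.
Currency withdrawal ¥853 million: reserves −¥853M, deposits −¥853M.
OMO sale (to banks) ¥839 million: reserves −¥839M, deposits 0.
Totals: Δreserves = −¥1079M, Δdeposits = −¥845M.
Δrequired reserves = 10% × −¥845M = −¥84.5M.
Δexcess reserves = Δreserves − Δrequired = −¥1079M − (−¥84.5M) = -¥994.5 million.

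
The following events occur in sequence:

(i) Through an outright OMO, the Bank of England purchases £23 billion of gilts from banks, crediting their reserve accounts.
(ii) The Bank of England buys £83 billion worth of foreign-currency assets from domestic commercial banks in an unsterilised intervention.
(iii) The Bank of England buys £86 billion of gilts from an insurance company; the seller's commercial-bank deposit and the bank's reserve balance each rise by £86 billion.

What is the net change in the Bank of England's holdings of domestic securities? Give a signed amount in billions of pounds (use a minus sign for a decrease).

Bank of England balance sheet:
  Assets:      Securities +£109B, Foreign assets +£83B
  Liabilities: Bank reserves +£192B
So the change in the Bank of England's holdings of domestic securities is +£109 billion.

+£109 billion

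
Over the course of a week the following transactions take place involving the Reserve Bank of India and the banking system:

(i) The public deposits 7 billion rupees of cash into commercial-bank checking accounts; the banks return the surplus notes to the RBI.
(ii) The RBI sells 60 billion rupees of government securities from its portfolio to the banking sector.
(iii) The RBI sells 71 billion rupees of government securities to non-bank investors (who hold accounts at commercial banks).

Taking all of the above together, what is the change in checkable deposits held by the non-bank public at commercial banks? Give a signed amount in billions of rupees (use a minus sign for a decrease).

-64 billion

RBI balance sheet:
  Assets:      Securities −131B
  Liabilities: Bank reserves −124B, Currency in circulation −7B
Commercial banking system:
  Assets:      Reserves at CB −124B, Securities +60B
  Liabilities: Checkable deposits −64B
So the change in checkable deposits held by the non-bank public at commercial banks is -64 billion.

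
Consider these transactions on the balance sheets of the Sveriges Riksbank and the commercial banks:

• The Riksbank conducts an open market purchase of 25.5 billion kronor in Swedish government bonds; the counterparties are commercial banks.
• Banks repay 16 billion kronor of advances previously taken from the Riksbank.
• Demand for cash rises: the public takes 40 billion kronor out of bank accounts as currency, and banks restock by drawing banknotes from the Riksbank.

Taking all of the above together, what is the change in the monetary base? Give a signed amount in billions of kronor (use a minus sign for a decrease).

+9.5 billion

OMO purchase (from banks) 25.5 billion kronor: Riksbank balance sheet expands → +25.5B.
Discount-window repayment 16 billion kronor: Riksbank balance sheet contracts → −16B.
Currency withdrawal 40 billion kronor: just a shift between currency and reserves — both are base money → 0.
Net: 25.5 − 16 + 0 = +9.5 billion.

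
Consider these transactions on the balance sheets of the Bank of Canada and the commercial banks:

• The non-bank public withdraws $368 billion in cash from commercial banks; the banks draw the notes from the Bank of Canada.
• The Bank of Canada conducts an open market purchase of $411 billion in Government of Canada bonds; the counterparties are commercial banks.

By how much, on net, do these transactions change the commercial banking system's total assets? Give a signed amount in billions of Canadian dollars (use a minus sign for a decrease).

-$368 billion

Bank of Canada balance sheet:
  Assets:      Securities +$411B
  Liabilities: Bank reserves +$43B, Currency in circulation +$368B
Commercial banking system:
  Assets:      Reserves at CB +$43B, Securities −$411B
  Liabilities: Checkable deposits −$368B
Change in total bank assets = -$368 billion.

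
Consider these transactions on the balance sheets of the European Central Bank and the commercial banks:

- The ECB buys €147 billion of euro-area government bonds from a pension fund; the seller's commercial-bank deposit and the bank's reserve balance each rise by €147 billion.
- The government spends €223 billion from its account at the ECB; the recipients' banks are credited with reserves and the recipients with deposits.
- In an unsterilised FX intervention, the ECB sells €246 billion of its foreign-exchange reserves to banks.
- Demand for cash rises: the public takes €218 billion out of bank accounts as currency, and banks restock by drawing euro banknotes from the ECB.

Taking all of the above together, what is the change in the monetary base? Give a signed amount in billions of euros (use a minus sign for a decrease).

+€124 billion

ECB balance sheet:
  Assets:      Securities +€147B, Foreign assets −€246B
  Liabilities: Bank reserves −€94B, Currency in circulation +€218B, Government deposits −€223B
Commercial banking system:
  Assets:      Reserves at CB −€94B, Foreign assets +€246B
  Liabilities: Checkable deposits +€152B
Monetary base = currency + reserves: +€218B + (−€94B) = +€124 billion.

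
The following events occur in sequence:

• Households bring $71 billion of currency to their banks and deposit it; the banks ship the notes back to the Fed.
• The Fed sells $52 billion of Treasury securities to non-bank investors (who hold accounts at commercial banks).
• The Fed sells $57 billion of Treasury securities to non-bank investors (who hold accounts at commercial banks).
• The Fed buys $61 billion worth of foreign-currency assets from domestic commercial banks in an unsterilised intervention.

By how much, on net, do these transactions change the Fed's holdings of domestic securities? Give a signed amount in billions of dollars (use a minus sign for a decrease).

-$109 billion

Currency deposit $71 billion: the Fed's securities portfolio is untouched → 0.
Asset sale (to non-banks) $52 billion: securities removed from the Fed's portfolio → −$52B.
Asset sale (to non-banks) $57 billion: securities removed from the Fed's portfolio → −$57B.
FX purchase $61 billion: the Fed's securities portfolio is untouched → 0.
Net: 0 − 52 − 57 + 0 = -$109 billion.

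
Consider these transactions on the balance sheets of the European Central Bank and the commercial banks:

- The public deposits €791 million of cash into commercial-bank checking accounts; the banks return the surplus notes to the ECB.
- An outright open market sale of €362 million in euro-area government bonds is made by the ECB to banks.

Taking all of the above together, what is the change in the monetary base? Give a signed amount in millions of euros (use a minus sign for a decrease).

-€362 million

ECB balance sheet:
  Assets:      Securities −€362M
  Liabilities: Bank reserves +€429M, Currency in circulation −€791M
Commercial banking system:
  Assets:      Reserves at CB +€429M, Securities +€362M
  Liabilities: Checkable deposits +€791M
Monetary base = currency + reserves: −€791M + (+€429M) = -€362 million.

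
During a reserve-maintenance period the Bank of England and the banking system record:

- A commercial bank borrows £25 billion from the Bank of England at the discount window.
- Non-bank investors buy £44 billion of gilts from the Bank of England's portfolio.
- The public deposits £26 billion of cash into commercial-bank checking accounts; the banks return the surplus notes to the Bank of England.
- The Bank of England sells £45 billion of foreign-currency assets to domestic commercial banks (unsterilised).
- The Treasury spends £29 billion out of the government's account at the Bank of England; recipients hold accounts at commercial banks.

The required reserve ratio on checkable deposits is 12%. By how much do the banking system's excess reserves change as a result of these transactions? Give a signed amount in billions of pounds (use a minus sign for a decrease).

-£10.32 billion

Discount-window loan £25 billion: reserves +£25B, deposits 0.
Asset sale (to non-banks) £44 billion: reserves −£44B, deposits −£44B.
Currency deposit £26 billion: reserves +£26B, deposits +£26B.
FX sale £45 billion: reserves −£45B, deposits 0.
Government spending £29 billion: reserves +£29B, deposits +£29B.
Totals: Δreserves = −£9B, Δdeposits = +£11B.
Δrequired reserves = 12% × +£11B = +£1.32B.
Δexcess reserves = Δreserves − Δrequired = −£9B − (+£1.32B) = -£10.32 billion.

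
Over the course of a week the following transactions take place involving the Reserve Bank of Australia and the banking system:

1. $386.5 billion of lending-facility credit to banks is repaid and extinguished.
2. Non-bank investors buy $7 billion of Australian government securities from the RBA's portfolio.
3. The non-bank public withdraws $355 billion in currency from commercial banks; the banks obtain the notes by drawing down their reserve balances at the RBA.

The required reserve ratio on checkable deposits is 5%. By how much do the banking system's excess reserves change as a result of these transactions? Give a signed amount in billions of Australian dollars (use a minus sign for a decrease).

-$730.4 billion

Discount-window repayment $386.5 billion: reserves −$386.5B, deposits 0.
Asset sale (to non-banks) $7 billion: reserves −$7B, deposits −$7B.
Currency withdrawal $355 billion: reserves −$355B, deposits −$355B.
Totals: Δreserves = −$748.5B, Δdeposits = −$362B.
Δrequired reserves = 5% × −$362B = −$18.1B.
Δexcess reserves = Δreserves − Δrequired = −$748.5B − (−$18.1B) = -$730.4 billion.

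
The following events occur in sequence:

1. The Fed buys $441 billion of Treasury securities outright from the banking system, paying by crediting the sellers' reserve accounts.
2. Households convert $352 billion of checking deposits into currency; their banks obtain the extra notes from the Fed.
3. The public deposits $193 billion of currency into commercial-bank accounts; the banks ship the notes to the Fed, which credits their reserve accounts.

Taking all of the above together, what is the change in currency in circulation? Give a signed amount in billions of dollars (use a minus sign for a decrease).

+$159 billion

OMO purchase (from banks) $441 billion: no currency enters or leaves circulation → 0.
Currency withdrawal $352 billion: notes leave the central bank → +$352B.
Currency deposit $193 billion: notes return to the central bank → −$193B.
Net: 0 + 352 − 193 = +$159 billion.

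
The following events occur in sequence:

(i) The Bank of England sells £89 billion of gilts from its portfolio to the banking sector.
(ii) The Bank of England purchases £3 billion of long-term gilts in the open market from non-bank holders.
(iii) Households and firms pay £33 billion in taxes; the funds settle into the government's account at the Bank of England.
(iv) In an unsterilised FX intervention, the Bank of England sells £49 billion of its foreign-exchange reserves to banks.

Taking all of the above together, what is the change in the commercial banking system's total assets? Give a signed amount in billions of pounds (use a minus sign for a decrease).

-£30 billion

OMO sale (to banks) £89 billion: just an asset swap on bank balance sheets → 0.
Asset purchase (from non-banks) £3 billion: bank balance sheets expand → +£3B.
Government account inflow £33 billion: bank balance sheets shrink → −£33B.
FX sale £49 billion: just an asset swap on bank balance sheets → 0.
Net: 0 + 3 − 33 + 0 = -£30 billion.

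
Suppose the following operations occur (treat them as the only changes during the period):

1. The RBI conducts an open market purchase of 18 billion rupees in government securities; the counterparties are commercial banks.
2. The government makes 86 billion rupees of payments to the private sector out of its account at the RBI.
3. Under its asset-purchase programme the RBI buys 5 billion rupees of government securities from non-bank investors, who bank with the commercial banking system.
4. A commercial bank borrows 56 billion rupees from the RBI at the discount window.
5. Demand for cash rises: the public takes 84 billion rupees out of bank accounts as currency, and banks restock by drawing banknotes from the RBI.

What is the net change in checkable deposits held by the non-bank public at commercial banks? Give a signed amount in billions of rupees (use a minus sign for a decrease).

+7 billion

OMO purchase (from banks) 18 billion rupees: the counterparty is a bank, so public deposits are unchanged → 0.
Government spending 86 billion rupees: non-bank counterparties' bank balances rise → +86B.
Asset purchase (from non-banks) 5 billion rupees: non-bank counterparties' bank balances rise → +5B.
Discount-window loan 56 billion rupees: the counterparty is a bank, so public deposits are unchanged → 0.
Currency withdrawal 84 billion rupees: non-bank counterparties' bank balances fall → −84B.
Net: 0 + 86 + 5 + 0 − 84 = +7 billion.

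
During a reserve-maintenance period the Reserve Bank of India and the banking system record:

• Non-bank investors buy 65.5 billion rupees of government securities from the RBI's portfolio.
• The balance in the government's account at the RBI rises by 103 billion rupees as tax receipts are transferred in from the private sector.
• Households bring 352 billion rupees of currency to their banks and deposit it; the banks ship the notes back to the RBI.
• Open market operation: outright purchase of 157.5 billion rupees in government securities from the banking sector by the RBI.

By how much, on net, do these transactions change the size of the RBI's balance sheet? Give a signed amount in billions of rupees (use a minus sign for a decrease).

+92 billion

RBI balance sheet:
  Assets:      Securities +92B
  Liabilities: Bank reserves +341B, Currency in circulation −352B, Government deposits +103B
Change in total RBI assets = +92 billion.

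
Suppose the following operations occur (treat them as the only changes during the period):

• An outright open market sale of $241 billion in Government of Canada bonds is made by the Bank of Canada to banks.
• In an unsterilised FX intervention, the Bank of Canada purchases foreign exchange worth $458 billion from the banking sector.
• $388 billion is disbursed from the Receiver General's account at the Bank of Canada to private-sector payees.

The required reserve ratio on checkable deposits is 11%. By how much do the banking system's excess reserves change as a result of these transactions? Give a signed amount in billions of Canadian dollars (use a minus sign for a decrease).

OMO sale (to banks) $241 billion: reserves −$241B, deposits 0.
FX purchase $458 billion: reserves +$458B, deposits 0.
Government spending $388 billion: reserves +$388B, deposits +$388B.
Totals: Δreserves = +$605B, Δdeposits = +$388B.
Δrequired reserves = 11% × +$388B = +$42.68B.
Δexcess reserves = Δreserves − Δrequired = +$605B − (+$42.68B) = +$562.32 billion.

+$562.32 billion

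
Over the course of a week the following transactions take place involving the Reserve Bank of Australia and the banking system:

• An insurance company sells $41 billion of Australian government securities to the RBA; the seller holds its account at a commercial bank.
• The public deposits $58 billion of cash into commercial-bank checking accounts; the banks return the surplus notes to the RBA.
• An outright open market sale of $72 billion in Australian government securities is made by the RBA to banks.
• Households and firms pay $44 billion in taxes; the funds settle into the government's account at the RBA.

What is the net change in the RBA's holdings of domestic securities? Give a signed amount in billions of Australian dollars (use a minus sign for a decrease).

-$31 billion

Asset purchase (from non-banks) $41 billion: securities added to the RBA's portfolio → +$41B.
Currency deposit $58 billion: the RBA's securities portfolio is untouched → 0.
OMO sale (to banks) $72 billion: securities removed from the RBA's portfolio → −$72B.
Government account inflow $44 billion: the RBA's securities portfolio is untouched → 0.
Net: 41 + 0 − 72 + 0 = -$31 billion.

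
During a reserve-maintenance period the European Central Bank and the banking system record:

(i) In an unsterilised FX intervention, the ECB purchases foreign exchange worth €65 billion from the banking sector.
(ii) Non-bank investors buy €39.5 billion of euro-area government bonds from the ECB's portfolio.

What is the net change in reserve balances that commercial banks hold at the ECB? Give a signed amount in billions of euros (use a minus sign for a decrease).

FX purchase €65 billion: the ECB pays by crediting reserve accounts → +€65B.
Asset sale (to non-banks) €39.5 billion: the non-bank buyers' banks settle from reserves → −€39.5B.
Net: 65 − 39.5 = +€25.5 billion.

+€25.5 billion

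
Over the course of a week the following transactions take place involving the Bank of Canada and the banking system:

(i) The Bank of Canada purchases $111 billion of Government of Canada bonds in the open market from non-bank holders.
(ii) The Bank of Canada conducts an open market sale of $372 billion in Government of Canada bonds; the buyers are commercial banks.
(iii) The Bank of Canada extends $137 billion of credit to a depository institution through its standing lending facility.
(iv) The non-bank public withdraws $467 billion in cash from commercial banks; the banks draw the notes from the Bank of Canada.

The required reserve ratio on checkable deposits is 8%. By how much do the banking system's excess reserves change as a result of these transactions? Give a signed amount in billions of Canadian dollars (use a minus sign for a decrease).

-$562.52 billion

Asset purchase (from non-banks) $111 billion: reserves +$111B, deposits +$111B.
OMO sale (to banks) $372 billion: reserves −$372B, deposits 0.
Discount-window loan $137 billion: reserves +$137B, deposits 0.
Currency withdrawal $467 billion: reserves −$467B, deposits −$467B.
Totals: Δreserves = −$591B, Δdeposits = −$356B.
Δrequired reserves = 8% × −$356B = −$28.48B.
Δexcess reserves = Δreserves − Δrequired = −$591B − (−$28.48B) = -$562.52 billion.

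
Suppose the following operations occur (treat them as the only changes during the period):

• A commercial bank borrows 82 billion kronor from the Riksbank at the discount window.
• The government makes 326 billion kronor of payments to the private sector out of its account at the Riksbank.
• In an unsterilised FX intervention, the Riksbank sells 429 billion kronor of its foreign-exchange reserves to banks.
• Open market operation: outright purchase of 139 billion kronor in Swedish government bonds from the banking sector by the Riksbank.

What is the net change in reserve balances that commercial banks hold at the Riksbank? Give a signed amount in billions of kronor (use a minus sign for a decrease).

Riksbank balance sheet:
  Assets:      Securities +139B, Loans to banks +82B, Foreign assets −429B
  Liabilities: Bank reserves +118B, Government deposits −326B
So the change in reserve balances that commercial banks hold at the Riksbank is +118 billion.

+118 billion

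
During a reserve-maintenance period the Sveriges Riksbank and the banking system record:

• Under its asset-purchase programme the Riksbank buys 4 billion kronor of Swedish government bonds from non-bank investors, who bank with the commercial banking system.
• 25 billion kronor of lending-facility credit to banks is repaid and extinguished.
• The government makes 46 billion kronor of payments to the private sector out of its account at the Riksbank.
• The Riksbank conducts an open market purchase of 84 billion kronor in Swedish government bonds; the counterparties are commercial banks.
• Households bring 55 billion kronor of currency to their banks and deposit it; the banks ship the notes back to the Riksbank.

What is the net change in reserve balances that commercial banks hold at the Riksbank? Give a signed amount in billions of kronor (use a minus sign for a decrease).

+164 billion

Asset purchase (from non-banks) 4 billion kronor: the Riksbank pays by crediting reserve accounts → +4B.
Discount-window repayment 25 billion kronor: repayment is debited from reserves → −25B.
Government spending 46 billion kronor: government payments flow into bank reserve accounts → +46B.
OMO purchase (from banks) 84 billion kronor: the Riksbank pays by crediting reserve accounts → +84B.
Currency deposit 55 billion kronor: returned notes are swapped for reserve credit → +55B.
Net: 4 − 25 + 46 + 84 + 55 = +164 billion.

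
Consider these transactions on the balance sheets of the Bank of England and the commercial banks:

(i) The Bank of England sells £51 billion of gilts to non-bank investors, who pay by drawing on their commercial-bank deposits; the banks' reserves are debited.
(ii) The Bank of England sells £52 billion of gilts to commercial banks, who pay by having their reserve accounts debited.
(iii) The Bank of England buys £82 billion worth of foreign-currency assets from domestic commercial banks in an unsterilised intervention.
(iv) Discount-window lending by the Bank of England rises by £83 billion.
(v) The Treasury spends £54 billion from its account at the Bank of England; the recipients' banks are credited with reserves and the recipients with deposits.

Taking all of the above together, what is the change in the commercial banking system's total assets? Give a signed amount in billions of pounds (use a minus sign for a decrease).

Asset sale (to non-banks) £51 billion: bank balance sheets shrink → −£51B.
OMO sale (to banks) £52 billion: just an asset swap on bank balance sheets → 0.
FX purchase £82 billion: just an asset swap on bank balance sheets → 0.
Discount-window loan £83 billion: bank balance sheets expand → +£83B.
Government spending £54 billion: bank balance sheets expand → +£54B.
Net: −51 + 0 + 0 + 83 + 54 = +£86 billion.

+£86 billion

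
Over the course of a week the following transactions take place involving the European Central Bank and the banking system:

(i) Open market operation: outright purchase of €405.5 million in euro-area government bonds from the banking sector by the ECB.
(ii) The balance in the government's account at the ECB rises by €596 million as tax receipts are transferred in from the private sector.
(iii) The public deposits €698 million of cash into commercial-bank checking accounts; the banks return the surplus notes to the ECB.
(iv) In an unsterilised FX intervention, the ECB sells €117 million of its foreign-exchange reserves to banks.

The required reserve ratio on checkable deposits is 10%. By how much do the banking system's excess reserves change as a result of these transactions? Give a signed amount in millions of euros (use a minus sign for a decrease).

OMO purchase (from banks) €405.5 million: reserves +€405.5M, deposits 0.
Government account inflow €596 million: reserves −€596M, deposits −€596M.
Currency deposit €698 million: reserves +€698M, deposits +€698M.
FX sale €117 million: reserves −€117M, deposits 0.
Totals: Δreserves = +€390.5M, Δdeposits = +€102M.
Δrequired reserves = 10% × +€102M = +€10.2M.
Δexcess reserves = Δreserves − Δrequired = +€390.5M − (+€10.2M) = +€380.3 million.

+€380.3 million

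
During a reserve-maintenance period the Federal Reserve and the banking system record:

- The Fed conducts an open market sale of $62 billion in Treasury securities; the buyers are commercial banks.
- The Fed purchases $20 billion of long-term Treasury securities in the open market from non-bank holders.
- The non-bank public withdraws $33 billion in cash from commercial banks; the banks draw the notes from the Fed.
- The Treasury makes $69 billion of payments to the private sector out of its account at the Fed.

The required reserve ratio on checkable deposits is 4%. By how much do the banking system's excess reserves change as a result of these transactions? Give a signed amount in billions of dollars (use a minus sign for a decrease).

OMO sale (to banks) $62 billion: reserves −$62B, deposits 0.
Asset purchase (from non-banks) $20 billion: reserves +$20B, deposits +$20B.
Currency withdrawal $33 billion: reserves −$33B, deposits −$33B.
Government spending $69 billion: reserves +$69B, deposits +$69B.
Totals: Δreserves = −$6B, Δdeposits = +$56B.
Δrequired reserves = 4% × +$56B = +$2.24B.
Δexcess reserves = Δreserves − Δrequired = −$6B − (+$2.24B) = -$8.24 billion.

-$8.24 billion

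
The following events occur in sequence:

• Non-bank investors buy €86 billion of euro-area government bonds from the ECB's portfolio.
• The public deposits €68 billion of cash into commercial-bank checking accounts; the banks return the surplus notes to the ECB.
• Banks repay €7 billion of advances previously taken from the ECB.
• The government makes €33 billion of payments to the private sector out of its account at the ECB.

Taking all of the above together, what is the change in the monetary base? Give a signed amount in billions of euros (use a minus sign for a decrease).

Asset sale (to non-banks) €86 billion: ECB balance sheet contracts → −€86B.
Currency deposit €68 billion: just a shift between currency and reserves — both are base money → 0.
Discount-window repayment €7 billion: ECB balance sheet contracts → −€7B.
Government spending €33 billion: a non-base liability converts back to reserves → +€33B.
Net: −86 + 0 − 7 + 33 = -€60 billion.

-€60 billion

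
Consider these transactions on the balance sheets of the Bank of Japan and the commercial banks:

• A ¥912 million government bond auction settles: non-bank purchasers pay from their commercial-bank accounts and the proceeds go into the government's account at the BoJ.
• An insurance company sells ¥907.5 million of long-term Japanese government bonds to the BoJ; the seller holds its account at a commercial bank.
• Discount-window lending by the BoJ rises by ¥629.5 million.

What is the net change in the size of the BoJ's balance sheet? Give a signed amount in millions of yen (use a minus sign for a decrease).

Government account inflow ¥912 million: only the composition of liabilities changes → 0.
Asset purchase (from non-banks) ¥907.5 million: a BoJ asset is acquired → +¥907.5M.
Discount-window loan ¥629.5 million: a BoJ asset is acquired → +¥629.5M.
Net: 0 + 907.5 + 629.5 = +¥1537 million.

+¥1537 million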